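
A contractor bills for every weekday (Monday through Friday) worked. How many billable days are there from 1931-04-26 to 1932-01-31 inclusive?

1931-04-26 is a Sunday.
The range spans 281 days (inclusive of both endpoints).
281 = 7 × 40 + 1, so there are 40 full weeks plus 1 extra day.
Each full week contributes 5 weekdays (Mon–Fri): 40 × 5 = 200.
The 1 extra day is Sunday — none qualify.
Total: 200 + 0 = 200.

200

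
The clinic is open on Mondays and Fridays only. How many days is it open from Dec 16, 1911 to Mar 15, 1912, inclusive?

Dec 16, 1911 is a Saturday.
The range spans 91 days (inclusive of both endpoints).
91 = 7 × 13, so the span is exactly 13 full weeks.
Each full week contributes 2 days from the set (Mon, Fri): 13 × 2 = 26.

26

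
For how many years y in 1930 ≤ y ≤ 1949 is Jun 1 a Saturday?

Day of week of June 1 in each year:
1930: Sun, 1931: Mon, 1932: Wed, 1933: Thu, 1934: Fri, 1935: Sat ✓, 1936: Mon, 1937: Tue, 1938: Wed, 1939: Thu, 1940: Sat ✓, 1941: Sun, 1942: Mon, 1943: Tue, 1944: Thu, 1945: Fri, 1946: Sat ✓, 1947: Sun, 1948: Tue, 1949: Wed
Saturdays: 1935, 1940, 1946.

3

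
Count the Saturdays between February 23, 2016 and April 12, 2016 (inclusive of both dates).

7

February 23, 2016 is a Tuesday.
The range spans 50 days (inclusive of both endpoints).
50 = 7 × 7 + 1, so there are 7 full weeks plus 1 extra day.
Each full week contributes one Saturday: 7 so far.
The 1 extra day is Tuesday — none qualify.
Total: 7 + 0 = 7.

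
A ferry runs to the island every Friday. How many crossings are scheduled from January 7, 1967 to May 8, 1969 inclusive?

121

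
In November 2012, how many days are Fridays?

5

November 1, 2012 is a Thursday.
That's 30 days from start to end, counting both.
30 = 7 × 4 + 2, so there are 4 full weeks plus 2 extra days.
Each full week contributes one Friday: 4 so far.
The 2 extra days are Thu, Fri — 1 of them qualifies.
Total: 4 + 1 = 5.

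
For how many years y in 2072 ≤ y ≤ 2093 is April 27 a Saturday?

Day of week of April 27 in each year:
2072: Wed, 2073: Thu, 2074: Fri, 2075: Sat ✓, 2076: Mon, 2077: Tue, 2078: Wed, 2079: Thu, 2080: Sat ✓, 2081: Sun, 2082: Mon, 2083: Tue, 2084: Thu, 2085: Fri, 2086: Sat ✓, 2087: Sun, 2088: Tue, 2089: Wed, 2090: Thu, 2091: Fri, 2092: Sun, 2093: Mon
Saturdays: 2075, 2080, 2086.

3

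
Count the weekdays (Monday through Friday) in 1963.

261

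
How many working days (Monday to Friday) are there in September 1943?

1 September 1943 is a Wednesday.
From 1 September 1943 to 30 September 1943 is 30 days inclusive.
30 = 7 × 4 + 2, so there are 4 full weeks plus 2 extra days.
Each full week contributes 5 weekdays (Mon–Fri): 4 × 5 = 20.
The 2 extra days are Wednesday, Thursday — 2 of them qualify.
Total: 20 + 2 = 22.

22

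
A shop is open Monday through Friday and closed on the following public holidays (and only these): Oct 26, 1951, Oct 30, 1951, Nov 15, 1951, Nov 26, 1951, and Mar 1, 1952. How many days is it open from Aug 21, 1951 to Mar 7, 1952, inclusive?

Aug 21, 1951 is a Tuesday.
From Aug 21, 1951 to Mar 7, 1952 is 200 days inclusive.
200 = 7 × 28 + 4, so there are 28 full weeks plus 4 extra days.
Each full week contributes 5 weekdays (Mon–Fri): 28 × 5 = 140.
The 4 extra days are Tuesday, Wednesday, Thursday, Friday — 4 of them qualify.
Total: 140 + 4 = 144.
Holidays: Oct 26, 1951 (Fri); Oct 30, 1951 (Tue); Nov 15, 1951 (Thu); Nov 26, 1951 (Mon); Mar 1, 1952 (Sat).
4 of the 5 holidays fall on weekdays; the rest are weekends and were already excluded.
Business days: 144 − 4 = 140.

140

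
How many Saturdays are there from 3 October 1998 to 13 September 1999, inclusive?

50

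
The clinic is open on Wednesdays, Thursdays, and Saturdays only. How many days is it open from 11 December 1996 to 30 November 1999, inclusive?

11 December 1996 is a Wednesday.
The range spans 1085 days (inclusive of both endpoints).
1085 = 7 × 155, so the span is exactly 155 full weeks.
Each full week contributes 3 days from the set (Wed, Thu, Sat): 155 × 3 = 465.
Total: 465.

465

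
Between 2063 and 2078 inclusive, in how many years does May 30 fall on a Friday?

2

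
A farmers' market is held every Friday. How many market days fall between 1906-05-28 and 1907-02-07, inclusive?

36

1906-05-28 is a Monday.
The range spans 256 days (inclusive of both endpoints).
256 = 7 × 36 + 4, so there are 36 full weeks plus 4 extra days.
Each full week contributes one Friday: 36 so far.
The 4 extra days are Monday, Tuesday, Wednesday, Thursday — none qualify.
Total: 36 + 0 = 36.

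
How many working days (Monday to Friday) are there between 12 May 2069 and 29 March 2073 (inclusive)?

12 May 2069 is a Sunday.
That's 1418 days from start to end, counting both.
1418 = 7 × 202 + 4, so there are 202 full weeks plus 4 extra days.
Each full week contributes 5 weekdays (Mon–Fri): 202 × 5 = 1010.
The 4 extra days are Sunday, Monday, Tuesday, Wednesday — 3 of them qualify.
Total: 1010 + 3 = 1013.

1013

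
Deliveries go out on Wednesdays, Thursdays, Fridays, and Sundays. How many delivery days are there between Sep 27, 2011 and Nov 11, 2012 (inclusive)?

236

Sep 27, 2011 is a Tuesday.
That's 412 days from start to end, counting both.
412 = 7 × 58 + 6, so there are 58 full weeks plus 6 extra days.
Each full week contributes 4 days from the set (Wed, Thu, Fri, Sun): 58 × 4 = 232.
The 6 extra days are Tuesday, Wednesday, Thursday, Friday, Saturday, Sunday — 4 of them qualify.
Total: 232 + 4 = 236.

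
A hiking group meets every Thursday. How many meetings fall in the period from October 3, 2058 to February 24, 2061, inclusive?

October 3, 2058 is a Thursday.
The range spans 876 days (inclusive of both endpoints).
876 = 7 × 125 + 1, so there are 125 full weeks plus 1 extra day.
Each full week contributes one Thursday: 125 so far.
The 1 extra day is Thursday — 1 of them qualifies.
Total: 125 + 1 = 126.

126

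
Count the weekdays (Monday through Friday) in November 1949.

Nov 1, 1949 is a Tuesday.
That's 30 days from start to end, counting both.
30 = 7 × 4 + 2, so there are 4 full weeks plus 2 extra days.
Each full week contributes 5 weekdays (Mon–Fri): 4 × 5 = 20.
The 2 extra days are Tuesday, Wednesday — 2 of them qualify.
Total: 20 + 2 = 22.

22 weekdays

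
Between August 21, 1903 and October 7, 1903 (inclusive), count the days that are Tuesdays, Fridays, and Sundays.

August 21, 1903 is a Friday.
From August 21, 1903 to October 7, 1903 is 48 days inclusive.
48 = 7 × 6 + 6, so there are 6 full weeks plus 6 extra days.
Each full week contributes 3 days from the set (Tue, Fri, Sun): 6 × 3 = 18.
The 6 extra days are Friday, Saturday, Sunday, Monday, Tuesday, Wednesday — 3 of them qualify.
Total: 18 + 3 = 21.

21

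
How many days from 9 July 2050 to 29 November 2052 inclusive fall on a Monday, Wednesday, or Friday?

9 July 2050 is a Saturday.
The range spans 875 days (inclusive of both endpoints).
875 = 7 × 125, so the span is exactly 125 full weeks.
Each full week contributes 3 days from the set (Mon, Wed, Fri): 125 × 3 = 375.
Total: 375.

375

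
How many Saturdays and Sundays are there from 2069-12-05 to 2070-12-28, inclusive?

112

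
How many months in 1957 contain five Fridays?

A month has five Fridays exactly when Friday falls within its first (length − 28) days.
Jan: 31 days, starts Tue → 5 of Tue, Wed, Thu
Feb: 28 days, starts Fri → 5 of (none)
Mar: 31 days, starts Fri → 5 of Fri, Sat, Sun ✓
Apr: 30 days, starts Mon → 5 of Mon, Tue
May: 31 days, starts Wed → 5 of Wed, Thu, Fri ✓
Jun: 30 days, starts Sat → 5 of Sat, Sun
Jul: 31 days, starts Mon → 5 of Mon, Tue, Wed
Aug: 31 days, starts Thu → 5 of Thu, Fri, Sat ✓
Sep: 30 days, starts Sun → 5 of Sun, Mon
Oct: 31 days, starts Tue → 5 of Tue, Wed, Thu
Nov: 30 days, starts Fri → 5 of Fri, Sat ✓
Dec: 31 days, starts Sun → 5 of Sun, Mon, Tue
Months with five Fridays: Mar, May, Aug, Nov.

4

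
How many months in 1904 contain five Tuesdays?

A month has five Tuesdays exactly when Tuesday falls within its first (length − 28) days.
Jan: 31 days, starts Fri → 5 of Fri, Sat, Sun
Feb: 29 days, starts Mon → 5 of Mon
Mar: 31 days, starts Tue → 5 of Tue, Wed, Thu ✓
Apr: 30 days, starts Fri → 5 of Fri, Sat
May: 31 days, starts Sun → 5 of Sun, Mon, Tue ✓
Jun: 30 days, starts Wed → 5 of Wed, Thu
Jul: 31 days, starts Fri → 5 of Fri, Sat, Sun
Aug: 31 days, starts Mon → 5 of Mon, Tue, Wed ✓
Sep: 30 days, starts Thu → 5 of Thu, Fri
Oct: 31 days, starts Sat → 5 of Sat, Sun, Mon
Nov: 30 days, starts Tue → 5 of Tue, Wed ✓
Dec: 31 days, starts Thu → 5 of Thu, Fri, Sat
Months with five Tuesdays: Mar, May, Aug, Nov.

4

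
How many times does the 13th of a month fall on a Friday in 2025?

The 13th falls on a Friday when the month's 13th has weekday Fri.
Jan 13 is Mon; Feb 13 is Thu; Mar 13 is Thu; Apr 13 is Sun; May 13 is Tue; Jun 13 is Fri ✓; Jul 13 is Sun; Aug 13 is Wed; Sep 13 is Sat; Oct 13 is Mon; Nov 13 is Thu; Dec 13 is Sat.
Friday the 13ths: Jun.

1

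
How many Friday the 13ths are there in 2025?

The 13th falls on a Friday when the month's 13th has weekday Fri.
Jan 13 is Mon; Feb 13 is Thu; Mar 13 is Thu; Apr 13 is Sun; May 13 is Tue; Jun 13 is Fri ✓; Jul 13 is Sun; Aug 13 is Wed; Sep 13 is Sat; Oct 13 is Mon; Nov 13 is Thu; Dec 13 is Sat.
Friday the 13ths: Jun.

1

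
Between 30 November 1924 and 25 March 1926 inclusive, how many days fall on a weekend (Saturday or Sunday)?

30 November 1924 is a Sunday.
From 30 November 1924 to 25 March 1926 is 481 days inclusive.
481 = 7 × 68 + 5, so there are 68 full weeks plus 5 extra days.
Each full week contributes 2 weekend days (Sat, Sun): 68 × 2 = 136.
The 5 extra days are Sun, Mon, Tue, Wed, Thu — 1 of them qualifies.
Total: 136 + 1 = 137.

137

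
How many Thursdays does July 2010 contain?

5

2010-07-01 is a Thursday.
That's 31 days from start to end, counting both.
31 = 7 × 4 + 3, so there are 4 full weeks plus 3 extra days.
Each full week contributes one Thursday: 4 so far.
The 3 extra days are Thu, Fri, Sat — 1 of them qualifies.
Total: 4 + 1 = 5.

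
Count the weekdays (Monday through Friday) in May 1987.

May 1, 1987 is a Friday.
That's 31 days from start to end, counting both.
31 = 7 × 4 + 3, so there are 4 full weeks plus 3 extra days.
Each full week contributes 5 weekdays (Mon–Fri): 4 × 5 = 20.
The 3 extra days are Fri, Sat, Sun — 1 of them qualifies.
Total: 20 + 1 = 21.

21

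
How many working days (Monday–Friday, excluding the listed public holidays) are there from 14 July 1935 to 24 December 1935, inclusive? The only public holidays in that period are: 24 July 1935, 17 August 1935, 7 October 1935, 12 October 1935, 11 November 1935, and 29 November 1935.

113

14 July 1935 is a Sunday.
That's 164 days from start to end, counting both.
164 = 7 × 23 + 3, so there are 23 full weeks plus 3 extra days.
Each full week contributes 5 weekdays (Mon–Fri): 23 × 5 = 115.
The 3 extra days are Sunday, Monday, Tuesday — 2 of them qualify.
Total: 115 + 2 = 117.
Holidays: 24 July 1935 (Wed); 17 August 1935 (Sat); 7 October 1935 (Mon); 12 October 1935 (Sat); 11 November 1935 (Mon); 29 November 1935 (Fri).
4 of the 6 holidays fall on weekdays; the rest are weekends and were already excluded.
Business days: 117 − 4 = 113.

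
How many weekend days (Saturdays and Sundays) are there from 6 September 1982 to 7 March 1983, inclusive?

6 September 1982 is a Monday.
That's 183 days from start to end, counting both.
183 = 7 × 26 + 1, so there are 26 full weeks plus 1 extra day.
Each full week contributes 2 weekend days (Sat, Sun): 26 × 2 = 52.
The 1 extra day is Monday — none qualify.
Total: 52 + 0 = 52.

52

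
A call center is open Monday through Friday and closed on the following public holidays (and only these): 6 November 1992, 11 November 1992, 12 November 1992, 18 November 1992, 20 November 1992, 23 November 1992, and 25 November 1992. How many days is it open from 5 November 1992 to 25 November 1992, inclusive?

8

5 November 1992 is a Thursday.
From 5 November 1992 to 25 November 1992 is 21 days inclusive.
21 = 7 × 3, so the span is exactly 3 full weeks.
Each full week contributes 5 weekdays (Mon–Fri): 3 × 5 = 15.
Total: 15.
Holidays: 6 November 1992 (Fri); 11 November 1992 (Wed); 12 November 1992 (Thu); 18 November 1992 (Wed); 20 November 1992 (Fri); 23 November 1992 (Mon); 25 November 1992 (Wed).
All 7 holidays fall on weekdays, so subtract 7.
Business days: 15 − 7 = 8.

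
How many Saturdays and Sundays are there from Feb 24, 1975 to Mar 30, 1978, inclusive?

322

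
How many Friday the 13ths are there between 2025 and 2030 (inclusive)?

10

Friday-the-13ths by year:
2025: Jun
2026: Feb, Mar, Nov
2027: Aug
2028: Oct
2029: Apr, Jul
2030: Sep, Dec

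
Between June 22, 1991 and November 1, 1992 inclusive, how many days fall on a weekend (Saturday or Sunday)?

June 22, 1991 is a Saturday.
That's 499 days from start to end, counting both.
499 = 7 × 71 + 2, so there are 71 full weeks plus 2 extra days.
Each full week contributes 2 weekend days (Sat, Sun): 71 × 2 = 142.
The 2 extra days are Saturday, Sunday — 2 of them qualify.
Total: 142 + 2 = 144.

144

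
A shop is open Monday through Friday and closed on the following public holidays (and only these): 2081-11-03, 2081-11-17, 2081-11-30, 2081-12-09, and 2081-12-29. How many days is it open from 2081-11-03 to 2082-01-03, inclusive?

2081-11-03 is a Monday.
The range spans 62 days (inclusive of both endpoints).
62 = 7 × 8 + 6, so there are 8 full weeks plus 6 extra days.
Each full week contributes 5 weekdays (Mon–Fri): 8 × 5 = 40.
The 6 extra days are Mon, Tue, Wed, Thu, Fri, Sat — 5 of them qualify.
Total: 40 + 5 = 45.
Holidays: 2081-11-03 (Mon); 2081-11-17 (Mon); 2081-11-30 (Sun); 2081-12-09 (Tue); 2081-12-29 (Mon).
4 of the 5 holidays fall on weekdays; the rest are weekends and were already excluded.
Business days: 45 − 4 = 41.

41 working days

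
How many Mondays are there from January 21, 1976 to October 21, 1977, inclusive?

91 Mondays

January 21, 1976 is a Wednesday.
The range spans 640 days (inclusive of both endpoints).
640 = 7 × 91 + 3, so there are 91 full weeks plus 3 extra days.
Each full week contributes one Monday: 91 so far.
The 3 extra days are Wednesday, Thursday, Friday — none qualify.
Total: 91 + 0 = 91.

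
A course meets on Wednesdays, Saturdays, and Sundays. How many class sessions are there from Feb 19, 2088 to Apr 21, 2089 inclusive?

183

Feb 19, 2088 is a Thursday.
From Feb 19, 2088 to Apr 21, 2089 is 428 days inclusive.
428 = 7 × 61 + 1, so there are 61 full weeks plus 1 extra day.
Each full week contributes 3 days from the set (Wed, Sat, Sun): 61 × 3 = 183.
The 1 extra day is Thu — none qualify.
Total: 183 + 0 = 183.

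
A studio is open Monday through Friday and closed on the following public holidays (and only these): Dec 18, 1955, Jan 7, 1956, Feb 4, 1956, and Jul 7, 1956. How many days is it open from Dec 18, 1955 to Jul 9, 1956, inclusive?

Dec 18, 1955 is a Sunday.
The range spans 205 days (inclusive of both endpoints).
205 = 7 × 29 + 2, so there are 29 full weeks plus 2 extra days.
Each full week contributes 5 weekdays (Mon–Fri): 29 × 5 = 145.
The 2 extra days are Sun, Mon — 1 of them qualifies.
Total: 145 + 1 = 146.
Holidays: Dec 18, 1955 (Sun); Jan 7, 1956 (Sat); Feb 4, 1956 (Sat); Jul 7, 1956 (Sat).
None of the 4 holidays fall on a weekday, so nothing to subtract.
Business days: 146 − 0 = 146.

146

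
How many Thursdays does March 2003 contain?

4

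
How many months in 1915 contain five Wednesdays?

A month has five Wednesdays exactly when Wednesday falls within its first (length − 28) days.
Jan: 31 days, starts Fri → 5 of Fri, Sat, Sun
Feb: 28 days, starts Mon → 5 of (none)
Mar: 31 days, starts Mon → 5 of Mon, Tue, Wed ✓
Apr: 30 days, starts Thu → 5 of Thu, Fri
May: 31 days, starts Sat → 5 of Sat, Sun, Mon
Jun: 30 days, starts Tue → 5 of Tue, Wed ✓
Jul: 31 days, starts Thu → 5 of Thu, Fri, Sat
Aug: 31 days, starts Sun → 5 of Sun, Mon, Tue
Sep: 30 days, starts Wed → 5 of Wed, Thu ✓
Oct: 31 days, starts Fri → 5 of Fri, Sat, Sun
Nov: 30 days, starts Mon → 5 of Mon, Tue
Dec: 31 days, starts Wed → 5 of Wed, Thu, Fri ✓
Months with five Wednesdays: Mar, Jun, Sep, Dec.

4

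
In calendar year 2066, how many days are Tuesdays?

52

January 1, 2066 is a Friday.
That's 365 days from start to end, counting both.
365 = 7 × 52 + 1, so there are 52 full weeks plus 1 extra day.
Each full week contributes one Tuesday: 52 so far.
The 1 extra day is Fri — none qualify.
Total: 52 + 0 = 52.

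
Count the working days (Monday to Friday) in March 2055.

Mar 1, 2055 is a Monday.
That's 31 days from start to end, counting both.
31 = 7 × 4 + 3, so there are 4 full weeks plus 3 extra days.
Each full week contributes 5 weekdays (Mon–Fri): 4 × 5 = 20.
The 3 extra days are Mon, Tue, Wed — 3 of them qualify.
Total: 20 + 3 = 23.

23 weekdays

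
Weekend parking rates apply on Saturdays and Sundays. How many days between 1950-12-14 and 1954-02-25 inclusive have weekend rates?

334

1950-12-14 is a Thursday.
That's 1170 days from start to end, counting both.
1170 = 7 × 167 + 1, so there are 167 full weeks plus 1 extra day.
Each full week contributes 2 weekend days (Sat, Sun): 167 × 2 = 334.
The 1 extra day is Thu — none qualify.
Total: 334 + 0 = 334.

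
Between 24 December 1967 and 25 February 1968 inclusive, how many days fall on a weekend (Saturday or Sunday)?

24 December 1967 is a Sunday.
From 24 December 1967 to 25 February 1968 is 64 days inclusive.
64 = 7 × 9 + 1, so there are 9 full weeks plus 1 extra day.
Each full week contributes 2 weekend days (Sat, Sun): 9 × 2 = 18.
The 1 extra day is Sun — 1 of them qualifies.
Total: 18 + 1 = 19.

19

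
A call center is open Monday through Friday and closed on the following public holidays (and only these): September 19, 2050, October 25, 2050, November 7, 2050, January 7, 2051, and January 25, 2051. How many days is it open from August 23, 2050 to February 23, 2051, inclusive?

August 23, 2050 is a Tuesday.
From August 23, 2050 to February 23, 2051 is 185 days inclusive.
185 = 7 × 26 + 3, so there are 26 full weeks plus 3 extra days.
Each full week contributes 5 weekdays (Mon–Fri): 26 × 5 = 130.
The 3 extra days are Tuesday, Wednesday, Thursday — 3 of them qualify.
Total: 130 + 3 = 133.
Holidays: September 19, 2050 (Mon); October 25, 2050 (Tue); November 7, 2050 (Mon); January 7, 2051 (Sat); January 25, 2051 (Wed).
4 of the 5 holidays fall on weekdays; the rest are weekends and were already excluded.
Business days: 133 − 4 = 129.

129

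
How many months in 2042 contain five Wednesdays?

A month has five Wednesdays exactly when Wednesday falls within its first (length − 28) days.
Jan: 31 days, starts Wed → 5 of Wed, Thu, Fri ✓
Feb: 28 days, starts Sat → 5 of (none)
Mar: 31 days, starts Sat → 5 of Sat, Sun, Mon
Apr: 30 days, starts Tue → 5 of Tue, Wed ✓
May: 31 days, starts Thu → 5 of Thu, Fri, Sat
Jun: 30 days, starts Sun → 5 of Sun, Mon
Jul: 31 days, starts Tue → 5 of Tue, Wed, Thu ✓
Aug: 31 days, starts Fri → 5 of Fri, Sat, Sun
Sep: 30 days, starts Mon → 5 of Mon, Tue
Oct: 31 days, starts Wed → 5 of Wed, Thu, Fri ✓
Nov: 30 days, starts Sat → 5 of Sat, Sun
Dec: 31 days, starts Mon → 5 of Mon, Tue, Wed ✓
Months with five Wednesdays: Jan, Apr, Jul, Oct, Dec.

5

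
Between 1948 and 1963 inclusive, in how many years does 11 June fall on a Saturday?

Day of week of June 11 in each year:
1948: Fri, 1949: Sat ✓, 1950: Sun, 1951: Mon, 1952: Wed, 1953: Thu, 1954: Fri, 1955: Sat ✓, 1956: Mon, 1957: Tue, 1958: Wed, 1959: Thu, 1960: Sat ✓, 1961: Sun, 1962: Mon, 1963: Tue
Saturdays: 1949, 1955, 1960.

3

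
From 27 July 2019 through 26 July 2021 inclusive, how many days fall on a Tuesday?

104

27 July 2019 is a Saturday.
The range spans 731 days (inclusive of both endpoints).
731 = 7 × 104 + 3, so there are 104 full weeks plus 3 extra days.
Each full week contributes one Tuesday: 104 so far.
The 3 extra days are Saturday, Sunday, Monday — none qualify.
Total: 104 + 0 = 104.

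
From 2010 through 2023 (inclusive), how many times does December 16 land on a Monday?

2

Day of week of December 16 in each year:
2010: Thu, 2011: Fri, 2012: Sun, 2013: Mon ✓, 2014: Tue, 2015: Wed, 2016: Fri, 2017: Sat, 2018: Sun, 2019: Mon ✓, 2020: Wed, 2021: Thu, 2022: Fri, 2023: Sat
Mondays: 2013, 2019.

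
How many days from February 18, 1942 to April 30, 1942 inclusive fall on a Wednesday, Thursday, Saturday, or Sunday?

February 18, 1942 is a Wednesday.
That's 72 days from start to end, counting both.
72 = 7 × 10 + 2, so there are 10 full weeks plus 2 extra days.
Each full week contributes 4 days from the set (Wed, Thu, Sat, Sun): 10 × 4 = 40.
The 2 extra days are Wednesday, Thursday — 2 of them qualify.
Total: 40 + 2 = 42.

42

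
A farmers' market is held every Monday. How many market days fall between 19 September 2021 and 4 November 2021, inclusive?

7 Mondays

19 September 2021 is a Sunday.
The range spans 47 days (inclusive of both endpoints).
47 = 7 × 6 + 5, so there are 6 full weeks plus 5 extra days.
Each full week contributes one Monday: 6 so far.
The 5 extra days are Sun, Mon, Tue, Wed, Thu — 1 of them qualifies.
Total: 6 + 1 = 7.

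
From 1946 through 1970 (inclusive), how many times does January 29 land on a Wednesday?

Day of week of January 29 in each year:
1946: Tue, 1947: Wed ✓, 1948: Thu, 1949: Sat, 1950: Sun, 1951: Mon, 1952: Tue, 1953: Thu, 1954: Fri, 1955: Sat, 1956: Sun, 1957: Tue, 1958: Wed ✓, 1959: Thu, 1960: Fri, 1961: Sun, 1962: Mon, 1963: Tue, 1964: Wed ✓, 1965: Fri, 1966: Sat, 1967: Sun, 1968: Mon, 1969: Wed ✓, 1970: Thu
Wednesdays: 1947, 1958, 1964, 1969.

4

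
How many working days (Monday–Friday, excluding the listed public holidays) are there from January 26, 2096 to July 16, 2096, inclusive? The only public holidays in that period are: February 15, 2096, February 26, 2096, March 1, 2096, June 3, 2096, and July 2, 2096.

January 26, 2096 is a Thursday.
From January 26, 2096 to July 16, 2096 is 173 days inclusive.
173 = 7 × 24 + 5, so there are 24 full weeks plus 5 extra days.
Each full week contributes 5 weekdays (Mon–Fri): 24 × 5 = 120.
The 5 extra days are Thursday, Friday, Saturday, Sunday, Monday — 3 of them qualify.
Total: 120 + 3 = 123.
Holidays: February 15, 2096 (Wed); February 26, 2096 (Sun); March 1, 2096 (Thu); June 3, 2096 (Sun); July 2, 2096 (Mon).
3 of the 5 holidays fall on weekdays; the rest are weekends and were already excluded.
Business days: 123 − 3 = 120.

120 working days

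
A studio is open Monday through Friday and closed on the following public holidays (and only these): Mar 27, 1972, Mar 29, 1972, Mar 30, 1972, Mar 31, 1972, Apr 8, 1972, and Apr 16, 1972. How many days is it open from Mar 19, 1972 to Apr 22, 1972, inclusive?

21 business days

Mar 19, 1972 is a Sunday.
The range spans 35 days (inclusive of both endpoints).
35 = 7 × 5, so the span is exactly 5 full weeks.
Each full week contributes 5 weekdays (Mon–Fri): 5 × 5 = 25.
Total: 25.
Holidays: Mar 27, 1972 (Mon); Mar 29, 1972 (Wed); Mar 30, 1972 (Thu); Mar 31, 1972 (Fri); Apr 8, 1972 (Sat); Apr 16, 1972 (Sun).
4 of the 6 holidays fall on weekdays; the rest are weekends and were already excluded.
Business days: 25 − 4 = 21.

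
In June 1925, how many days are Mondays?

1925-06-01 is a Monday.
The range spans 30 days (inclusive of both endpoints).
30 = 7 × 4 + 2, so there are 4 full weeks plus 2 extra days.
Each full week contributes one Monday: 4 so far.
The 2 extra days are Monday, Tuesday — 1 of them qualifies.
Total: 4 + 1 = 5.

5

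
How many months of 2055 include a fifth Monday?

A month has five Mondays exactly when Monday falls within its first (length − 28) days.
Jan: 31 days, starts Fri → 5 of Fri, Sat, Sun
Feb: 28 days, starts Mon → 5 of (none)
Mar: 31 days, starts Mon → 5 of Mon, Tue, Wed ✓
Apr: 30 days, starts Thu → 5 of Thu, Fri
May: 31 days, starts Sat → 5 of Sat, Sun, Mon ✓
Jun: 30 days, starts Tue → 5 of Tue, Wed
Jul: 31 days, starts Thu → 5 of Thu, Fri, Sat
Aug: 31 days, starts Sun → 5 of Sun, Mon, Tue ✓
Sep: 30 days, starts Wed → 5 of Wed, Thu
Oct: 31 days, starts Fri → 5 of Fri, Sat, Sun
Nov: 30 days, starts Mon → 5 of Mon, Tue ✓
Dec: 31 days, starts Wed → 5 of Wed, Thu, Fri
Months with five Mondays: Mar, May, Aug, Nov.

4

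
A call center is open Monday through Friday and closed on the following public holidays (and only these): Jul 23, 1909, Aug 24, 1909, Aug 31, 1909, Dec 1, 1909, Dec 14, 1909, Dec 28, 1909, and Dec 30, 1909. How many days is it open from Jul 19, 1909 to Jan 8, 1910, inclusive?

118

Jul 19, 1909 is a Monday.
From Jul 19, 1909 to Jan 8, 1910 is 174 days inclusive.
174 = 7 × 24 + 6, so there are 24 full weeks plus 6 extra days.
Each full week contributes 5 weekdays (Mon–Fri): 24 × 5 = 120.
The 6 extra days are Monday, Tuesday, Wednesday, Thursday, Friday, Saturday — 5 of them qualify.
Total: 120 + 5 = 125.
Holidays: Jul 23, 1909 (Fri); Aug 24, 1909 (Tue); Aug 31, 1909 (Tue); Dec 1, 1909 (Wed); Dec 14, 1909 (Tue); Dec 28, 1909 (Tue); Dec 30, 1909 (Thu).
All 7 holidays fall on weekdays, so subtract 7.
Business days: 125 − 7 = 118.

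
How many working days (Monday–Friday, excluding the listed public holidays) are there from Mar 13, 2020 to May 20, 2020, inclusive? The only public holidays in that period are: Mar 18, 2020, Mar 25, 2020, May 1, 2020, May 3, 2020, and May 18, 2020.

Mar 13, 2020 is a Friday.
The range spans 69 days (inclusive of both endpoints).
69 = 7 × 9 + 6, so there are 9 full weeks plus 6 extra days.
Each full week contributes 5 weekdays (Mon–Fri): 9 × 5 = 45.
The 6 extra days are Friday, Saturday, Sunday, Monday, Tuesday, Wednesday — 4 of them qualify.
Total: 45 + 4 = 49.
Holidays: Mar 18, 2020 (Wed); Mar 25, 2020 (Wed); May 1, 2020 (Fri); May 3, 2020 (Sun); May 18, 2020 (Mon).
4 of the 5 holidays fall on weekdays; the rest are weekends and were already excluded.
Business days: 49 − 4 = 45.

45 working days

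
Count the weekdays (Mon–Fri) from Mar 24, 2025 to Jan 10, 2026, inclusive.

210

Mar 24, 2025 is a Monday.
From Mar 24, 2025 to Jan 10, 2026 is 293 days inclusive.
293 = 7 × 41 + 6, so there are 41 full weeks plus 6 extra days.
Each full week contributes 5 weekdays (Mon–Fri): 41 × 5 = 205.
The 6 extra days are Mon, Tue, Wed, Thu, Fri, Sat — 5 of them qualify.
Total: 205 + 5 = 210.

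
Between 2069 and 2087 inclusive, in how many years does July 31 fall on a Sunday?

Day of week of July 31 in each year:
2069: Wed, 2070: Thu, 2071: Fri, 2072: Sun ✓, 2073: Mon, 2074: Tue, 2075: Wed, 2076: Fri, 2077: Sat, 2078: Sun ✓, 2079: Mon, 2080: Wed, 2081: Thu, 2082: Fri, 2083: Sat, 2084: Mon, 2085: Tue, 2086: Wed, 2087: Thu
Sundays: 2072, 2078.

2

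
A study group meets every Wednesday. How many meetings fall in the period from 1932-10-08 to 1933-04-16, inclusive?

1932-10-08 is a Saturday.
That's 191 days from start to end, counting both.
191 = 7 × 27 + 2, so there are 27 full weeks plus 2 extra days.
Each full week contributes one Wednesday: 27 so far.
The 2 extra days are Sat, Sun — none qualify.
Total: 27 + 0 = 27.

27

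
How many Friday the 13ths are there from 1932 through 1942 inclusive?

19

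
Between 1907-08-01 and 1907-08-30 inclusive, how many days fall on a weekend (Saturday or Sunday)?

1907-08-01 is a Thursday.
That's 30 days from start to end, counting both.
30 = 7 × 4 + 2, so there are 4 full weeks plus 2 extra days.
Each full week contributes 2 weekend days (Sat, Sun): 4 × 2 = 8.
The 2 extra days are Thu, Fri — none qualify.
Total: 8 + 0 = 8.

8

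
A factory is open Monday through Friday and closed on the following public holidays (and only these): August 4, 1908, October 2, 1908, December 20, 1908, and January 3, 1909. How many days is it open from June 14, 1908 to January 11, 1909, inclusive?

June 14, 1908 is a Sunday.
The range spans 212 days (inclusive of both endpoints).
212 = 7 × 30 + 2, so there are 30 full weeks plus 2 extra days.
Each full week contributes 5 weekdays (Mon–Fri): 30 × 5 = 150.
The 2 extra days are Sun, Mon — 1 of them qualifies.
Total: 150 + 1 = 151.
Holidays: August 4, 1908 (Tue); October 2, 1908 (Fri); December 20, 1908 (Sun); January 3, 1909 (Sun).
2 of the 4 holidays fall on weekdays; the rest are weekends and were already excluded.
Business days: 151 − 2 = 149.

149 working days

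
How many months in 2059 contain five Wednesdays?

A month has five Wednesdays exactly when Wednesday falls within its first (length − 28) days.
Jan: 31 days, starts Wed → 5 of Wed, Thu, Fri ✓
Feb: 28 days, starts Sat → 5 of (none)
Mar: 31 days, starts Sat → 5 of Sat, Sun, Mon
Apr: 30 days, starts Tue → 5 of Tue, Wed ✓
May: 31 days, starts Thu → 5 of Thu, Fri, Sat
Jun: 30 days, starts Sun → 5 of Sun, Mon
Jul: 31 days, starts Tue → 5 of Tue, Wed, Thu ✓
Aug: 31 days, starts Fri → 5 of Fri, Sat, Sun
Sep: 30 days, starts Mon → 5 of Mon, Tue
Oct: 31 days, starts Wed → 5 of Wed, Thu, Fri ✓
Nov: 30 days, starts Sat → 5 of Sat, Sun
Dec: 31 days, starts Mon → 5 of Mon, Tue, Wed ✓
Months with five Wednesdays: Jan, Apr, Jul, Oct, Dec.

5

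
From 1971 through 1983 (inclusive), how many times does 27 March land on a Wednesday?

Day of week of March 27 in each year:
1971: Sat, 1972: Mon, 1973: Tue, 1974: Wed ✓, 1975: Thu, 1976: Sat, 1977: Sun, 1978: Mon, 1979: Tue, 1980: Thu, 1981: Fri, 1982: Sat, 1983: Sun
Wednesdays: 1974.

1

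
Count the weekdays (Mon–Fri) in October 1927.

21 weekdays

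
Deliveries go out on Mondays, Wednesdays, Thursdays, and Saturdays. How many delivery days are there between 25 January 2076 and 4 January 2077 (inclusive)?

198

25 January 2076 is a Saturday.
From 25 January 2076 to 4 January 2077 is 346 days inclusive.
346 = 7 × 49 + 3, so there are 49 full weeks plus 3 extra days.
Each full week contributes 4 days from the set (Mon, Wed, Thu, Sat): 49 × 4 = 196.
The 3 extra days are Sat, Sun, Mon — 2 of them qualify.
Total: 196 + 2 = 198.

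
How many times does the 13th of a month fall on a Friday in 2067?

1

The 13th falls on a Friday when the month's 13th has weekday Fri.
Jan 13 is Thu; Feb 13 is Sun; Mar 13 is Sun; Apr 13 is Wed; May 13 is Fri ✓; Jun 13 is Mon; Jul 13 is Wed; Aug 13 is Sat; Sep 13 is Tue; Oct 13 is Thu; Nov 13 is Sun; Dec 13 is Tue.
Friday the 13ths: May.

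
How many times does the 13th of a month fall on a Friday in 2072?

The 13th falls on a Friday when the month's 13th has weekday Fri.
Jan 13 is Wed; Feb 13 is Sat; Mar 13 is Sun; Apr 13 is Wed; May 13 is Fri ✓; Jun 13 is Mon; Jul 13 is Wed; Aug 13 is Sat; Sep 13 is Tue; Oct 13 is Thu; Nov 13 is Sun; Dec 13 is Tue.
Friday the 13ths: May.

1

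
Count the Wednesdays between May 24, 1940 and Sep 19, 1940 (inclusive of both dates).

17

May 24, 1940 is a Friday.
That's 119 days from start to end, counting both.
119 = 7 × 17, so the span is exactly 17 full weeks.
Each full week contributes one Wednesday: 17 so far.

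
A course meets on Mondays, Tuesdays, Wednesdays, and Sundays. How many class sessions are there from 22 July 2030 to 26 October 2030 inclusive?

55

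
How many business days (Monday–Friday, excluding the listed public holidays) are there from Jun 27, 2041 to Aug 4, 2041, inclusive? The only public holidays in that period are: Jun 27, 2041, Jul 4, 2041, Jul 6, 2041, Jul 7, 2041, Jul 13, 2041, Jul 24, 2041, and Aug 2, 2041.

23

Jun 27, 2041 is a Thursday.
From Jun 27, 2041 to Aug 4, 2041 is 39 days inclusive.
39 = 7 × 5 + 4, so there are 5 full weeks plus 4 extra days.
Each full week contributes 5 weekdays (Mon–Fri): 5 × 5 = 25.
The 4 extra days are Thu, Fri, Sat, Sun — 2 of them qualify.
Total: 25 + 2 = 27.
Holidays: Jun 27, 2041 (Thu); Jul 4, 2041 (Thu); Jul 6, 2041 (Sat); Jul 7, 2041 (Sun); Jul 13, 2041 (Sat); Jul 24, 2041 (Wed); Aug 2, 2041 (Fri).
4 of the 7 holidays fall on weekdays; the rest are weekends and were already excluded.
Business days: 27 − 4 = 23.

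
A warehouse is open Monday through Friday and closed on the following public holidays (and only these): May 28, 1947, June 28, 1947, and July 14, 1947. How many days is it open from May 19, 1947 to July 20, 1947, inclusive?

May 19, 1947 is a Monday.
The range spans 63 days (inclusive of both endpoints).
63 = 7 × 9, so the span is exactly 9 full weeks.
Each full week contributes 5 weekdays (Mon–Fri): 9 × 5 = 45.
Holidays: May 28, 1947 (Wed); June 28, 1947 (Sat); July 14, 1947 (Mon).
2 of the 3 holidays fall on weekdays; the rest are weekends and were already excluded.
Business days: 45 − 2 = 43.

43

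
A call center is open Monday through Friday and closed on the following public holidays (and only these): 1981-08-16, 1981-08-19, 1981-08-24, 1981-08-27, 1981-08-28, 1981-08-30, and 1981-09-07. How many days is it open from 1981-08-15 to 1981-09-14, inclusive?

16

1981-08-15 is a Saturday.
That's 31 days from start to end, counting both.
31 = 7 × 4 + 3, so there are 4 full weeks plus 3 extra days.
Each full week contributes 5 weekdays (Mon–Fri): 4 × 5 = 20.
The 3 extra days are Sat, Sun, Mon — 1 of them qualifies.
Total: 20 + 1 = 21.
Holidays: 1981-08-16 (Sun); 1981-08-19 (Wed); 1981-08-24 (Mon); 1981-08-27 (Thu); 1981-08-28 (Fri); 1981-08-30 (Sun); 1981-09-07 (Mon).
5 of the 7 holidays fall on weekdays; the rest are weekends and were already excluded.
Business days: 21 − 5 = 16.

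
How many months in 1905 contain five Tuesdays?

4

A month has five Tuesdays exactly when Tuesday falls within its first (length − 28) days.
Jan: 31 days, starts Sun → 5 of Sun, Mon, Tue ✓
Feb: 28 days, starts Wed → 5 of (none)
Mar: 31 days, starts Wed → 5 of Wed, Thu, Fri
Apr: 30 days, starts Sat → 5 of Sat, Sun
May: 31 days, starts Mon → 5 of Mon, Tue, Wed ✓
Jun: 30 days, starts Thu → 5 of Thu, Fri
Jul: 31 days, starts Sat → 5 of Sat, Sun, Mon
Aug: 31 days, starts Tue → 5 of Tue, Wed, Thu ✓
Sep: 30 days, starts Fri → 5 of Fri, Sat
Oct: 31 days, starts Sun → 5 of Sun, Mon, Tue ✓
Nov: 30 days, starts Wed → 5 of Wed, Thu
Dec: 31 days, starts Fri → 5 of Fri, Sat, Sun
Months with five Tuesdays: Jan, May, Aug, Oct.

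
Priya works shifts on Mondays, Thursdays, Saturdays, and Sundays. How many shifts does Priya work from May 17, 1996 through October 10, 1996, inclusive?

84

May 17, 1996 is a Friday.
The range spans 147 days (inclusive of both endpoints).
147 = 7 × 21, so the span is exactly 21 full weeks.
Each full week contributes 4 days from the set (Mon, Thu, Sat, Sun): 21 × 4 = 84.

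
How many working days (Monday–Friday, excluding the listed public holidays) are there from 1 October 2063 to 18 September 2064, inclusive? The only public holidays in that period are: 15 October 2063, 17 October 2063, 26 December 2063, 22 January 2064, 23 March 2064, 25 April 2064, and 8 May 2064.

248 working days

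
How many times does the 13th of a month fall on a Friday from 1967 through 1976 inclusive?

Friday-the-13ths by year:
1967: Jan, Oct
1968: Sep, Dec
1969: Jun
1970: Feb, Mar, Nov
1971: Aug
1972: Oct
1973: Apr, Jul
1974: Sep, Dec
1975: Jun
1976: Feb, Aug

17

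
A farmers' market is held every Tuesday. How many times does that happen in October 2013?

1 October 2013 is a Tuesday.
The range spans 31 days (inclusive of both endpoints).
31 = 7 × 4 + 3, so there are 4 full weeks plus 3 extra days.
Each full week contributes one Tuesday: 4 so far.
The 3 extra days are Tue, Wed, Thu — 1 of them qualifies.
Total: 4 + 1 = 5.

5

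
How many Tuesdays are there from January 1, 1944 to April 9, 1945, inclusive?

January 1, 1944 is a Saturday.
The range spans 465 days (inclusive of both endpoints).
465 = 7 × 66 + 3, so there are 66 full weeks plus 3 extra days.
Each full week contributes one Tuesday: 66 so far.
The 3 extra days are Saturday, Sunday, Monday — none qualify.
Total: 66 + 0 = 66.

66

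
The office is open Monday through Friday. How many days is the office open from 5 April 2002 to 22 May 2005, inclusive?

5 April 2002 is a Friday.
From 5 April 2002 to 22 May 2005 is 1144 days inclusive.
1144 = 7 × 163 + 3, so there are 163 full weeks plus 3 extra days.
Each full week contributes 5 weekdays (Mon–Fri): 163 × 5 = 815.
The 3 extra days are Fri, Sat, Sun — 1 of them qualifies.
Total: 815 + 1 = 816.

816 weekdays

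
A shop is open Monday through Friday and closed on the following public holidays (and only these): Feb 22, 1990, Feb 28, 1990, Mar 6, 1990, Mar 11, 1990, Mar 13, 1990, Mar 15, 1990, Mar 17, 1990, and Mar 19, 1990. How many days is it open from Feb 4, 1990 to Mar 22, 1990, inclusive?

28 working days

Feb 4, 1990 is a Sunday.
That's 47 days from start to end, counting both.
47 = 7 × 6 + 5, so there are 6 full weeks plus 5 extra days.
Each full week contributes 5 weekdays (Mon–Fri): 6 × 5 = 30.
The 5 extra days are Sun, Mon, Tue, Wed, Thu — 4 of them qualify.
Total: 30 + 4 = 34.
Holidays: Feb 22, 1990 (Thu); Feb 28, 1990 (Wed); Mar 6, 1990 (Tue); Mar 11, 1990 (Sun); Mar 13, 1990 (Tue); Mar 15, 1990 (Thu); Mar 17, 1990 (Sat); Mar 19, 1990 (Mon).
6 of the 8 holidays fall on weekdays; the rest are weekends and were already excluded.
Business days: 34 − 6 = 28.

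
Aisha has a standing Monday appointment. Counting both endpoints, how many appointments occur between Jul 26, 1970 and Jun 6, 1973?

150 Mondays

Jul 26, 1970 is a Sunday.
From Jul 26, 1970 to Jun 6, 1973 is 1047 days inclusive.
1047 = 7 × 149 + 4, so there are 149 full weeks plus 4 extra days.
Each full week contributes one Monday: 149 so far.
The 4 extra days are Sun, Mon, Tue, Wed — 1 of them qualifies.
Total: 149 + 1 = 150.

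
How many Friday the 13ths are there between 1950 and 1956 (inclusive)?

13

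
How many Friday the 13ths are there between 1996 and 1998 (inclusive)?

6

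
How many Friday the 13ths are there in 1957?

The 13th falls on a Friday when the month's 13th has weekday Fri.
Jan 13 is Sun; Feb 13 is Wed; Mar 13 is Wed; Apr 13 is Sat; May 13 is Mon; Jun 13 is Thu; Jul 13 is Sat; Aug 13 is Tue; Sep 13 is Fri ✓; Oct 13 is Sun; Nov 13 is Wed; Dec 13 is Fri ✓.
Friday the 13ths: Sep, Dec.

2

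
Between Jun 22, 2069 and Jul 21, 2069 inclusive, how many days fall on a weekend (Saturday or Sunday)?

10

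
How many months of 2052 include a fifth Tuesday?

5

A month has five Tuesdays exactly when Tuesday falls within its first (length − 28) days.
Jan: 31 days, starts Mon → 5 of Mon, Tue, Wed ✓
Feb: 29 days, starts Thu → 5 of Thu
Mar: 31 days, starts Fri → 5 of Fri, Sat, Sun
Apr: 30 days, starts Mon → 5 of Mon, Tue ✓
May: 31 days, starts Wed → 5 of Wed, Thu, Fri
Jun: 30 days, starts Sat → 5 of Sat, Sun
Jul: 31 days, starts Mon → 5 of Mon, Tue, Wed ✓
Aug: 31 days, starts Thu → 5 of Thu, Fri, Sat
Sep: 30 days, starts Sun → 5 of Sun, Mon
Oct: 31 days, starts Tue → 5 of Tue, Wed, Thu ✓
Nov: 30 days, starts Fri → 5 of Fri, Sat
Dec: 31 days, starts Sun → 5 of Sun, Mon, Tue ✓
Months with five Tuesdays: Jan, Apr, Jul, Oct, Dec.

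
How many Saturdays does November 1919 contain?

5

1 November 1919 is a Saturday.
That's 30 days from start to end, counting both.
30 = 7 × 4 + 2, so there are 4 full weeks plus 2 extra days.
Each full week contributes one Saturday: 4 so far.
The 2 extra days are Saturday, Sunday — 1 of them qualifies.
Total: 4 + 1 = 5.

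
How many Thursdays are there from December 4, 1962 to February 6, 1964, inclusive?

December 4, 1962 is a Tuesday.
From December 4, 1962 to February 6, 1964 is 430 days inclusive.
430 = 7 × 61 + 3, so there are 61 full weeks plus 3 extra days.
Each full week contributes one Thursday: 61 so far.
The 3 extra days are Tuesday, Wednesday, Thursday — 1 of them qualifies.
Total: 61 + 1 = 62.

62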